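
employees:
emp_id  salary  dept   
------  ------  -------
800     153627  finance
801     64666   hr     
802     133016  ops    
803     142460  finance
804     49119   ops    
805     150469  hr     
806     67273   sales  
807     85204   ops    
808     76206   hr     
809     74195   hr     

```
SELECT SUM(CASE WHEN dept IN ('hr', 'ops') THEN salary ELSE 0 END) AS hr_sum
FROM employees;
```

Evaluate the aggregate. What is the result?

emp_id=800: ✗
emp_id=801: ✓ → 64666
emp_id=802: ✓ → 133016
emp_id=803: ✗
emp_id=804: ✓ → 49119
emp_id=805: ✓ → 150469
emp_id=806: ✗
emp_id=807: ✓ → 85204
emp_id=808: ✓ → 76206
emp_id=809: ✓ → 74195
hr_sum = 64666 + 133016 + 49119 + 150469 + 85204 + 76206 + 74195 = 632875

632875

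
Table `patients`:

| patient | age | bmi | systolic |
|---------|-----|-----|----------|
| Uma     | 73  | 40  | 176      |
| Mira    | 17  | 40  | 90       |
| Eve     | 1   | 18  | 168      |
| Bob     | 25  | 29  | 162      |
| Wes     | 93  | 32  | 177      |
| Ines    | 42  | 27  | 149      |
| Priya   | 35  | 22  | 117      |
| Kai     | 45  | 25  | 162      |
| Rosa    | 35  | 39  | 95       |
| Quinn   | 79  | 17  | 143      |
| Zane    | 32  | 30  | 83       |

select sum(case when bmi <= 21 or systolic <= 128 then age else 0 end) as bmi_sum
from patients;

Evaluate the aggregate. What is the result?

patient=Uma: ✗
patient=Mira: ✓ → 17
patient=Eve: ✓ → 1
patient=Bob: ✗
patient=Wes: ✗
patient=Ines: ✗
patient=Priya: ✓ → 35
patient=Kai: ✗
patient=Rosa: ✓ → 35
patient=Quinn: ✓ → 79
patient=Zane: ✓ → 32
bmi_sum = 17 + 1 + 35 + 35 + 79 + 32 = 199

199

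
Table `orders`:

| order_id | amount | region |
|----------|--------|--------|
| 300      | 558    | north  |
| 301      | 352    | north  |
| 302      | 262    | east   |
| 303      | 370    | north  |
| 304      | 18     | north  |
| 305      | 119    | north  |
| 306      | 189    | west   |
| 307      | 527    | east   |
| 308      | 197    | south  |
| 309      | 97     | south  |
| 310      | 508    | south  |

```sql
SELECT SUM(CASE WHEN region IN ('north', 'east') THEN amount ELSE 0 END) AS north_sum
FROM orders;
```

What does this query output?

order_id=300: ✓ → 558
order_id=301: ✓ → 352
order_id=302: ✓ → 262
order_id=303: ✓ → 370
order_id=304: ✓ → 18
order_id=305: ✓ → 119
order_id=306: ✗
order_id=307: ✓ → 527
order_id=308: ✗
order_id=309: ✗
order_id=310: ✗
north_sum = 558 + 352 + 262 + 370 + 18 + 119 + 527 = 2206

2206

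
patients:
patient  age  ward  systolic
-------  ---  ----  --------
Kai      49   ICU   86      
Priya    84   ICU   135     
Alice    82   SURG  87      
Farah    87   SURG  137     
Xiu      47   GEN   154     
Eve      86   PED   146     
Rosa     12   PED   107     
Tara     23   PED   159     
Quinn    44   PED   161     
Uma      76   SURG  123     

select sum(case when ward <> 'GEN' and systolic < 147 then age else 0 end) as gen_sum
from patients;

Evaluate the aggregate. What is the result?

476

patient=Kai: ✓ → 49
patient=Priya: ✓ → 84
patient=Alice: ✓ → 82
patient=Farah: ✓ → 87
patient=Xiu: ✗
patient=Eve: ✓ → 86
patient=Rosa: ✓ → 12
patient=Tara: ✗
patient=Quinn: ✗
patient=Uma: ✓ → 76
gen_sum = 49 + 84 + 82 + 87 + 86 + 12 + 76 = 476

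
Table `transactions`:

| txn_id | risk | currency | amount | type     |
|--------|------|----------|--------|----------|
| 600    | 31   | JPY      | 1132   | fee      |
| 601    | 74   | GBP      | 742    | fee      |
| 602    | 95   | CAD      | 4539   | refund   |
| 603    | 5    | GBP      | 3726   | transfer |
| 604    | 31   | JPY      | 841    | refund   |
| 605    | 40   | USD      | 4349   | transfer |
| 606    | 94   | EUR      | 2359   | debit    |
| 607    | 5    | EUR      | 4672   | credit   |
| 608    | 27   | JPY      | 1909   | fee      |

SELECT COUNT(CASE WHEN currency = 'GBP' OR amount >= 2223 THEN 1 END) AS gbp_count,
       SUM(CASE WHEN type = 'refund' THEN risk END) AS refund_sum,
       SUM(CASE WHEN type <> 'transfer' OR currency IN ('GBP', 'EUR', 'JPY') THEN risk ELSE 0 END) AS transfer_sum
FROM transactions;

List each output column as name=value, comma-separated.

gbp_count=6, refund_sum=126, transfer_sum=362

[gbp_count: currency = 'GBP' OR amount >= 2223]
txn_id=600: ✗
txn_id=601: ✓ → 1
txn_id=602: ✓ → 1
txn_id=603: ✓ → 1
txn_id=604: ✗
txn_id=605: ✓ → 1
txn_id=606: ✓ → 1
txn_id=607: ✓ → 1
txn_id=608: ✗
gbp_count = COUNT(1, 1, 1, 1, 1, 1) = 6
—
[refund_sum: type = 'refund']
txn_id=600: ✗
txn_id=601: ✗
txn_id=602: ✓ → 95
txn_id=603: ✗
txn_id=604: ✓ → 31
txn_id=605: ✗
txn_id=606: ✗
txn_id=607: ✗
txn_id=608: ✗
refund_sum = 95 + 31 = 126
—
[transfer_sum: type <> 'transfer' OR currency IN ('GBP', 'EUR', 'JPY')]
txn_id=600: ✓ → 31
txn_id=601: ✓ → 74
txn_id=602: ✓ → 95
txn_id=603: ✓ → 5
txn_id=604: ✓ → 31
txn_id=605: ✗
txn_id=606: ✓ → 94
txn_id=607: ✓ → 5
txn_id=608: ✓ → 27
transfer_sum = 31 + 74 + 95 + 5 + 31 + 94 + 5 + 27 = 362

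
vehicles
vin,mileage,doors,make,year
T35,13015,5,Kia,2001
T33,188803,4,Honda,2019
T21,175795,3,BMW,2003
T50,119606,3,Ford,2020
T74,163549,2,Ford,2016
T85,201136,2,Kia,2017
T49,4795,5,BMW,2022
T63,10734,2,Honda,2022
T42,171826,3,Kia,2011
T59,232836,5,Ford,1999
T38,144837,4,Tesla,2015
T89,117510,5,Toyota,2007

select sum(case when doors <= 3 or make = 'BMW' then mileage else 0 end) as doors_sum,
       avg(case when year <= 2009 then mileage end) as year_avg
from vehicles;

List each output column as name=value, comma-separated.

doors_sum=847441, year_avg=134789

[doors_sum: doors <= 3 or make = 'BMW']
vin=T35: ✗
vin=T33: ✗
vin=T21: ✓ → 175795
vin=T50: ✓ → 119606
vin=T74: ✓ → 163549
vin=T85: ✓ → 201136
vin=T49: ✓ → 4795
vin=T63: ✓ → 10734
vin=T42: ✓ → 171826
vin=T59: ✗
vin=T38: ✗
vin=T89: ✗
doors_sum = 175795 + 119606 + 163549 + 201136 + 4795 + 10734 + 171826 = 847441
—
[year_avg: year <= 2009]
vin=T35: ✓ → 13015
vin=T33: ✗
vin=T21: ✓ → 175795
vin=T50: ✗
vin=T74: ✗
vin=T85: ✗
vin=T49: ✗
vin=T63: ✗
vin=T42: ✗
vin=T59: ✓ → 232836
vin=T38: ✗
vin=T89: ✓ → 117510
year_avg = (13015 + 175795 + 232836 + 117510) / 4 = 134789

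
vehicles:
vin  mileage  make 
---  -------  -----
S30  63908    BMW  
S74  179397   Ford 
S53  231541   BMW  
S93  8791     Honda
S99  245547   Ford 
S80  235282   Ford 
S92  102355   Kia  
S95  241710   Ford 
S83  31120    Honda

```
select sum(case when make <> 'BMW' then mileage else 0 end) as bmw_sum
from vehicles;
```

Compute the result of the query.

1044202

vin=S30: ✗
vin=S74: ✓ → 179397
vin=S53: ✗
vin=S93: ✓ → 8791
vin=S99: ✓ → 245547
vin=S80: ✓ → 235282
vin=S92: ✓ → 102355
vin=S95: ✓ → 241710
vin=S83: ✓ → 31120
bmw_sum = 179397 + 8791 + 245547 + 235282 + 102355 + 241710 + 31120 = 1044202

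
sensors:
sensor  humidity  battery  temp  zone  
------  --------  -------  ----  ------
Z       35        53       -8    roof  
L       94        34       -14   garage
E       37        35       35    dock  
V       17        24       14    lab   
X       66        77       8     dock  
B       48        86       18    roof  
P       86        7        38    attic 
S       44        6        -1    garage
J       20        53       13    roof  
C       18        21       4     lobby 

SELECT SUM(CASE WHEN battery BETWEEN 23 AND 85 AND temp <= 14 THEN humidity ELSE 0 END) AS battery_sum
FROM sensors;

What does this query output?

232

sensor=Z: ✓ → 35
sensor=L: ✓ → 94
sensor=E: ✗
sensor=V: ✓ → 17
sensor=X: ✓ → 66
sensor=B: ✗
sensor=P: ✗
sensor=S: ✗
sensor=J: ✓ → 20
sensor=C: ✗
battery_sum = 35 + 94 + 17 + 66 + 20 = 232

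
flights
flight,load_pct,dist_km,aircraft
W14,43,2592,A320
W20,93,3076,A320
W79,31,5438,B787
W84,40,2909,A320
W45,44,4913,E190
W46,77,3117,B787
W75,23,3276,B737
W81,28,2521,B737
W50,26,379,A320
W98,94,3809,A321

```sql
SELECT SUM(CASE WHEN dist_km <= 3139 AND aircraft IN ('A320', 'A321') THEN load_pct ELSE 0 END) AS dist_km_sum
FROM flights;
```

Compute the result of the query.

202

flight=W14: ✓ → 43
flight=W20: ✓ → 93
flight=W79: ✗
flight=W84: ✓ → 40
flight=W45: ✗
flight=W46: ✗
flight=W75: ✗
flight=W81: ✗
flight=W50: ✓ → 26
flight=W98: ✗
dist_km_sum = 43 + 93 + 40 + 26 = 202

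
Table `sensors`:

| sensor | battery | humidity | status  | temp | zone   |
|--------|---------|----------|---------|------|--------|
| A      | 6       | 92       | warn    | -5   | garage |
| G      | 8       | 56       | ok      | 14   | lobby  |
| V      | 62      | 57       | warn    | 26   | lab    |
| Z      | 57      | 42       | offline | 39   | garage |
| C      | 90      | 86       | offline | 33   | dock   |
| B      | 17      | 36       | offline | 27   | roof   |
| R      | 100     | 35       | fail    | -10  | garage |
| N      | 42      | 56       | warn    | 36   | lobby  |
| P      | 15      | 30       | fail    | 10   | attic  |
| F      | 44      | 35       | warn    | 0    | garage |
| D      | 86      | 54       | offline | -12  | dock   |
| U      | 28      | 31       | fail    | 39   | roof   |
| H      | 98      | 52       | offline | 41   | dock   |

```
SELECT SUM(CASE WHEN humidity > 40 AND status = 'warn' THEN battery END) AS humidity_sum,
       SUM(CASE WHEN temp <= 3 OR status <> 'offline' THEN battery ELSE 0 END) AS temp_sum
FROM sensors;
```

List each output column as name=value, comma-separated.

humidity_sum=110, temp_sum=391

[humidity_sum: humidity > 40 AND status = 'warn']
sensor=A: ✓ → 6
sensor=G: ✗
sensor=V: ✓ → 62
sensor=Z: ✗
sensor=C: ✗
sensor=B: ✗
sensor=R: ✗
sensor=N: ✓ → 42
sensor=P: ✗
sensor=F: ✗
sensor=D: ✗
sensor=U: ✗
sensor=H: ✗
humidity_sum = 6 + 62 + 42 = 110
—
[temp_sum: temp <= 3 OR status <> 'offline']
sensor=A: ✓ → 6
sensor=G: ✓ → 8
sensor=V: ✓ → 62
sensor=Z: ✗
sensor=C: ✗
sensor=B: ✗
sensor=R: ✓ → 100
sensor=N: ✓ → 42
sensor=P: ✓ → 15
sensor=F: ✓ → 44
sensor=D: ✓ → 86
sensor=U: ✓ → 28
sensor=H: ✗
temp_sum = 6 + 8 + 62 + 100 + 42 + 15 + 44 + 86 + 28 = 391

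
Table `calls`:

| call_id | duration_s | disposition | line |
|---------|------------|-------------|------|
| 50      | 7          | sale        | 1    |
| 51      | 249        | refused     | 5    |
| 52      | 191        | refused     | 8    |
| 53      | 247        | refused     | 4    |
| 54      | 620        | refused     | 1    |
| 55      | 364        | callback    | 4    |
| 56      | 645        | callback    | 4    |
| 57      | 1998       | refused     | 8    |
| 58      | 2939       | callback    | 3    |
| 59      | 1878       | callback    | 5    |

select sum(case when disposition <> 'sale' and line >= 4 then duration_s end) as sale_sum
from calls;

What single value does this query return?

5572

call_id=50: ✗
call_id=51: ✓ → 249
call_id=52: ✓ → 191
call_id=53: ✓ → 247
call_id=54: ✗
call_id=55: ✓ → 364
call_id=56: ✓ → 645
call_id=57: ✓ → 1998
call_id=58: ✗
call_id=59: ✓ → 1878
sale_sum = 249 + 191 + 247 + 364 + 645 + 1998 + 1878 = 5572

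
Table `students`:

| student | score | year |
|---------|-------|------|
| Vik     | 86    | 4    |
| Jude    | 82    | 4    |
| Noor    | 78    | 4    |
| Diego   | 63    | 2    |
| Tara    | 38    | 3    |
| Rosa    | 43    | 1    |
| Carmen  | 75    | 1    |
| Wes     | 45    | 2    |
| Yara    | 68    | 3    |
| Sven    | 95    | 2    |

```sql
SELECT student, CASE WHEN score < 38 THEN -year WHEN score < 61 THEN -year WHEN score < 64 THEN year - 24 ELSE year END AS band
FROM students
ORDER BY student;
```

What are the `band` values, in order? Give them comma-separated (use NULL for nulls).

student=Carmen: ELSE → 1
student=Diego: score < 64 → -22
student=Jude: ELSE → 4
student=Noor: ELSE → 4
student=Rosa: score < 61 → -1
student=Sven: ELSE → 2
student=Tara: score < 61 → -3
student=Vik: ELSE → 4
student=Wes: score < 61 → -2
student=Yara: ELSE → 3

1, -22, 4, 4, -1, 2, -3, 4, -2, 3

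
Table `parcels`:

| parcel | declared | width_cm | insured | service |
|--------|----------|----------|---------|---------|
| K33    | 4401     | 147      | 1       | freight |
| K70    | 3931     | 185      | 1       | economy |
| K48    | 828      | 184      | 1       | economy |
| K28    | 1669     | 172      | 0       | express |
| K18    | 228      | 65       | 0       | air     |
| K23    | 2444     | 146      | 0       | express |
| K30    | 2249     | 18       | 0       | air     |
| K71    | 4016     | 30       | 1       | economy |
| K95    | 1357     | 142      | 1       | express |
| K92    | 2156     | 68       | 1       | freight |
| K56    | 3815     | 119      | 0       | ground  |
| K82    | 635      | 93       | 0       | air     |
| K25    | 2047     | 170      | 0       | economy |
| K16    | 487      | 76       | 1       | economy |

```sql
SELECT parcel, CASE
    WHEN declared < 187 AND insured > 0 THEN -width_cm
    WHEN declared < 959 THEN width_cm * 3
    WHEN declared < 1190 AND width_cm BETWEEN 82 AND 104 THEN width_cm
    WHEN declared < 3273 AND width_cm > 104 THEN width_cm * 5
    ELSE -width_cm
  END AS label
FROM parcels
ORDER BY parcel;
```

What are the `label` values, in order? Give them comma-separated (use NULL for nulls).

228, 195, 730, 850, 860, -18, -147, 552, -119, -185, -30, 279, -68, 710

parcel=K16: declared < 959 → 228
parcel=K18: declared < 959 → 195
parcel=K23: declared < 3273 AND width_cm > 104 → 730
parcel=K25: declared < 3273 AND width_cm > 104 → 850
parcel=K28: declared < 3273 AND width_cm > 104 → 860
parcel=K30: ELSE → -18
parcel=K33: ELSE → -147
parcel=K48: declared < 959 → 552
parcel=K56: ELSE → -119
parcel=K70: ELSE → -185
parcel=K71: ELSE → -30
parcel=K82: declared < 959 → 279
parcel=K92: ELSE → -68
parcel=K95: declared < 3273 AND width_cm > 104 → 710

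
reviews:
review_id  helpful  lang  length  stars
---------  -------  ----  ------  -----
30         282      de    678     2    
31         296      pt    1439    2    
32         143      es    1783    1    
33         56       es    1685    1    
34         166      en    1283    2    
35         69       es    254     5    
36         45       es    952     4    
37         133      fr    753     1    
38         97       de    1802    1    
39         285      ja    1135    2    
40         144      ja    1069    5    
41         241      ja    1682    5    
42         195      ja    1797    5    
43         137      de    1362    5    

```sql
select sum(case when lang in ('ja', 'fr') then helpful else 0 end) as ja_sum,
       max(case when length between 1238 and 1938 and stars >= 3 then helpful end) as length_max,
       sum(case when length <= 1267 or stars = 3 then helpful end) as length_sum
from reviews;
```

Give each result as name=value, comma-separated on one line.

[ja_sum: lang in ('ja', 'fr')]
review_id=30: ✗
review_id=31: ✗
review_id=32: ✗
review_id=33: ✗
review_id=34: ✗
review_id=35: ✗
review_id=36: ✗
review_id=37: ✓ → 133
review_id=38: ✗
review_id=39: ✓ → 285
review_id=40: ✓ → 144
review_id=41: ✓ → 241
review_id=42: ✓ → 195
review_id=43: ✗
ja_sum = 133 + 285 + 144 + 241 + 195 = 998
—
[length_max: length between 1238 and 1938 and stars >= 3]
review_id=30: ✗
review_id=31: ✗
review_id=32: ✗
review_id=33: ✗
review_id=34: ✗
review_id=35: ✗
review_id=36: ✗
review_id=37: ✗
review_id=38: ✗
review_id=39: ✗
review_id=40: ✗
review_id=41: ✓ → 241
review_id=42: ✓ → 195
review_id=43: ✓ → 137
length_max = MAX(241, 195, 137) = 241
—
[length_sum: length <= 1267 or stars = 3]
review_id=30: ✓ → 282
review_id=31: ✗
review_id=32: ✗
review_id=33: ✗
review_id=34: ✗
review_id=35: ✓ → 69
review_id=36: ✓ → 45
review_id=37: ✓ → 133
review_id=38: ✗
review_id=39: ✓ → 285
review_id=40: ✓ → 144
review_id=41: ✗
review_id=42: ✗
review_id=43: ✗
length_sum = 282 + 69 + 45 + 133 + 285 + 144 = 958

ja_sum=998, length_max=241, length_sum=958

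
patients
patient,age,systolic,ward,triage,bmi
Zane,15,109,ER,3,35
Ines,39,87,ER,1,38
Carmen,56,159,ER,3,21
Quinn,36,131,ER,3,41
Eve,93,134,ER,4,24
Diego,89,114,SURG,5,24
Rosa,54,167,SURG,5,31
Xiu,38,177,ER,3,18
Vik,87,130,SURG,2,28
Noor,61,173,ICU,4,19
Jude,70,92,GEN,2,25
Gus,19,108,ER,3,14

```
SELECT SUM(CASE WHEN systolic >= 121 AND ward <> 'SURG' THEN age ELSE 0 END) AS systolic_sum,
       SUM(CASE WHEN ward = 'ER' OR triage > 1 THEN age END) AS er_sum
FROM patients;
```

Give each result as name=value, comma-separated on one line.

[systolic_sum: systolic >= 121 AND ward <> 'SURG']
patient=Zane: ✗
patient=Ines: ✗
patient=Carmen: ✓ → 56
patient=Quinn: ✓ → 36
patient=Eve: ✓ → 93
patient=Diego: ✗
patient=Rosa: ✗
patient=Xiu: ✓ → 38
patient=Vik: ✗
patient=Noor: ✓ → 61
patient=Jude: ✗
patient=Gus: ✗
systolic_sum = 56 + 36 + 93 + 38 + 61 = 284
—
[er_sum: ward = 'ER' OR triage > 1]
patient=Zane: ✓ → 15
patient=Ines: ✓ → 39
patient=Carmen: ✓ → 56
patient=Quinn: ✓ → 36
patient=Eve: ✓ → 93
patient=Diego: ✓ → 89
patient=Rosa: ✓ → 54
patient=Xiu: ✓ → 38
patient=Vik: ✓ → 87
patient=Noor: ✓ → 61
patient=Jude: ✓ → 70
patient=Gus: ✓ → 19
er_sum = 15 + 39 + 56 + 36 + 93 + 89 + 54 + 38 + 87 + 61 + 70 + 19 = 657

systolic_sum=284, er_sum=657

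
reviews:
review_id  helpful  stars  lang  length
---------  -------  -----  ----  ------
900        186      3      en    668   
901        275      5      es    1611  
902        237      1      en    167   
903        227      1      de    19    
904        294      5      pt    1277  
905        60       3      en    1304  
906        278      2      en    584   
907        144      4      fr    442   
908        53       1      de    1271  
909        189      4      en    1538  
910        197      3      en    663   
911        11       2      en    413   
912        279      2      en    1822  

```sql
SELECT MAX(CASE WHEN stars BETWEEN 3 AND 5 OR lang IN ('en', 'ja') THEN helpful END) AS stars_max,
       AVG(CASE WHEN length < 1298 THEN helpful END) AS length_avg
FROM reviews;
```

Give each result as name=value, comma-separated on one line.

stars_max=294, length_avg=180.7777777778

[stars_max: stars BETWEEN 3 AND 5 OR lang IN ('en', 'ja')]
review_id=900: ✓ → 186
review_id=901: ✓ → 275
review_id=902: ✓ → 237
review_id=903: ✗
review_id=904: ✓ → 294
review_id=905: ✓ → 60
review_id=906: ✓ → 278
review_id=907: ✓ → 144
review_id=908: ✗
review_id=909: ✓ → 189
review_id=910: ✓ → 197
review_id=911: ✓ → 11
review_id=912: ✓ → 279
stars_max = MAX(186, 275, 237, 294, 60, 278, 144, 189, 197, 11, 279) = 294
—
[length_avg: length < 1298]
review_id=900: ✓ → 186
review_id=901: ✗
review_id=902: ✓ → 237
review_id=903: ✓ → 227
review_id=904: ✓ → 294
review_id=905: ✗
review_id=906: ✓ → 278
review_id=907: ✓ → 144
review_id=908: ✓ → 53
review_id=909: ✗
review_id=910: ✓ → 197
review_id=911: ✓ → 11
review_id=912: ✗
length_avg = (186 + 237 + 227 + 294 + 278 + 144 + 53 + 197 + 11) / 9 = 180.7777777778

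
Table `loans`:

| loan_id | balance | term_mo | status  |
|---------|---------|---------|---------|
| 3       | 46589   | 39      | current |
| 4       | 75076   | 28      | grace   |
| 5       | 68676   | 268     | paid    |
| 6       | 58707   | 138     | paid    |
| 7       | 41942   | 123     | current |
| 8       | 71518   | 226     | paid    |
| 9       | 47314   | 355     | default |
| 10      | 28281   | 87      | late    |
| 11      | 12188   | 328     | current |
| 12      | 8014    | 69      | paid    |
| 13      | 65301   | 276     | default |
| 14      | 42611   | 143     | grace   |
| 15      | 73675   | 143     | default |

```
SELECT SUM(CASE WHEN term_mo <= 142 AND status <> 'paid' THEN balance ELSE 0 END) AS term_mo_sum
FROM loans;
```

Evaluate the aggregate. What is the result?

loan_id=3: ✓ → 46589
loan_id=4: ✓ → 75076
loan_id=5: ✗
loan_id=6: ✗
loan_id=7: ✓ → 41942
loan_id=8: ✗
loan_id=9: ✗
loan_id=10: ✓ → 28281
loan_id=11: ✗
loan_id=12: ✗
loan_id=13: ✗
loan_id=14: ✗
loan_id=15: ✗
term_mo_sum = 46589 + 75076 + 41942 + 28281 = 191888

191888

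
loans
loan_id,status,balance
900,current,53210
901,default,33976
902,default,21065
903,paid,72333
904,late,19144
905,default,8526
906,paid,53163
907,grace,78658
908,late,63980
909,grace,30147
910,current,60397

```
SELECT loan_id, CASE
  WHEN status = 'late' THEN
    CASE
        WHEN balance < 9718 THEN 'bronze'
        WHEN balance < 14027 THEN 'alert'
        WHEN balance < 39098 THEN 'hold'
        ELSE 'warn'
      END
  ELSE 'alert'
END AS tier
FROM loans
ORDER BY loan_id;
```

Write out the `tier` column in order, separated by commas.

loan_id=900: status='current' → outer ELSE → alert
loan_id=901: status='default' → outer ELSE → alert
loan_id=902: status='default' → outer ELSE → alert
loan_id=903: status='paid' → outer ELSE → alert
loan_id=904: status='late' → inner[balance < 39098] → hold
loan_id=905: status='default' → outer ELSE → alert
loan_id=906: status='paid' → outer ELSE → alert
loan_id=907: status='grace' → outer ELSE → alert
loan_id=908: status='late' → inner[ELSE] → warn
loan_id=909: status='grace' → outer ELSE → alert
loan_id=910: status='current' → outer ELSE → alert

alert, alert, alert, alert, hold, alert, alert, alert, warn, alert, alert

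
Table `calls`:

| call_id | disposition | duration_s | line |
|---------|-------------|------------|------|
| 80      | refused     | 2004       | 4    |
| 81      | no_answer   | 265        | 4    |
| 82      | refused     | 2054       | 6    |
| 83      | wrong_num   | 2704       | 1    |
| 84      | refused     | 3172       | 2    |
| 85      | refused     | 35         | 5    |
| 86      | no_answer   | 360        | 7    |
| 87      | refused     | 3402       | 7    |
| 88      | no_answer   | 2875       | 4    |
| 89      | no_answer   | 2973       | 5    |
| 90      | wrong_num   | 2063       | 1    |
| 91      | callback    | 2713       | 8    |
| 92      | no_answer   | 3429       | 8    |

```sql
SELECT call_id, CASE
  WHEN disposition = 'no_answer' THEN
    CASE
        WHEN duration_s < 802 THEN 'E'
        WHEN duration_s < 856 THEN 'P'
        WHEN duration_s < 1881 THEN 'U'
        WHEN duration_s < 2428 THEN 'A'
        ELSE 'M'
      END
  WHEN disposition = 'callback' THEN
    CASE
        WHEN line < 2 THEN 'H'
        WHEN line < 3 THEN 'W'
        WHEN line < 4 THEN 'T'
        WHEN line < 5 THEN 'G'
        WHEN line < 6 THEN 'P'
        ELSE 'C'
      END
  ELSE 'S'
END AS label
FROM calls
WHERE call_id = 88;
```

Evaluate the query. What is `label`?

call_id = 88: disposition=no_answer, duration_s=2875, line=4.
disposition='no_answer' → inner[ELSE] → M

M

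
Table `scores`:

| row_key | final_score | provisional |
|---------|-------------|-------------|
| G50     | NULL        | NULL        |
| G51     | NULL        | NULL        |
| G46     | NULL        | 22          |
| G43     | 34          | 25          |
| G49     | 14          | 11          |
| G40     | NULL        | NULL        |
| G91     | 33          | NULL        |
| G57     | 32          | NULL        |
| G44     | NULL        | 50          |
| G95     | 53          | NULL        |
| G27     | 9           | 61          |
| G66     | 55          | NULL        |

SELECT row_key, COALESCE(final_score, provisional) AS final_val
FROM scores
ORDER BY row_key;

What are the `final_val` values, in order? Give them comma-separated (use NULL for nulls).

9, NULL, 34, 50, 22, 14, NULL, NULL, 32, 55, 33, 53

row_key=G27: final_score=9 → 9
row_key=G40: final_score=NULL, provisional=NULL (all NULL) → NULL
row_key=G43: final_score=34 → 34
row_key=G44: final_score=NULL, provisional=50 → 50
row_key=G46: final_score=NULL, provisional=22 → 22
row_key=G49: final_score=14 → 14
row_key=G50: final_score=NULL, provisional=NULL (all NULL) → NULL
row_key=G51: final_score=NULL, provisional=NULL (all NULL) → NULL
row_key=G57: final_score=32 → 32
row_key=G66: final_score=55 → 55
row_key=G91: final_score=33 → 33
row_key=G95: final_score=53 → 53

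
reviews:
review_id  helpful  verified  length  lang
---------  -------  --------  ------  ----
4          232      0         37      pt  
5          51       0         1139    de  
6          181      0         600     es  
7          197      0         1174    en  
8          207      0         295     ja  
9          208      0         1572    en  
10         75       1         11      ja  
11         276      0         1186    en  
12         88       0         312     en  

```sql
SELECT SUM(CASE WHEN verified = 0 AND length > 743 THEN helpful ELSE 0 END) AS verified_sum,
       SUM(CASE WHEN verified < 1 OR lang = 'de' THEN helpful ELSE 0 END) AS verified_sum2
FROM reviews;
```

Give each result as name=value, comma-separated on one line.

verified_sum=732, verified_sum2=1440

[verified_sum: verified = 0 AND length > 743]
review_id=4: ✗
review_id=5: ✓ → 51
review_id=6: ✗
review_id=7: ✓ → 197
review_id=8: ✗
review_id=9: ✓ → 208
review_id=10: ✗
review_id=11: ✓ → 276
review_id=12: ✗
verified_sum = 51 + 197 + 208 + 276 = 732
—
[verified_sum2: verified < 1 OR lang = 'de']
review_id=4: ✓ → 232
review_id=5: ✓ → 51
review_id=6: ✓ → 181
review_id=7: ✓ → 197
review_id=8: ✓ → 207
review_id=9: ✓ → 208
review_id=10: ✗
review_id=11: ✓ → 276
review_id=12: ✓ → 88
verified_sum2 = 232 + 51 + 181 + 197 + 207 + 208 + 276 + 88 = 1440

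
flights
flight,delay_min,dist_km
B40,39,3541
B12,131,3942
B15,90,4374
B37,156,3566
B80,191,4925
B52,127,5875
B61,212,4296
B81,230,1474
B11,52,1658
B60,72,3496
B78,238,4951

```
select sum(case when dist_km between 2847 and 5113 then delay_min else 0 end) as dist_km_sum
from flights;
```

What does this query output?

1129

flight=B40: ✓ → 39
flight=B12: ✓ → 131
flight=B15: ✓ → 90
flight=B37: ✓ → 156
flight=B80: ✓ → 191
flight=B52: ✗
flight=B61: ✓ → 212
flight=B81: ✗
flight=B11: ✗
flight=B60: ✓ → 72
flight=B78: ✓ → 238
dist_km_sum = 39 + 131 + 90 + 156 + 191 + 212 + 72 + 238 = 1129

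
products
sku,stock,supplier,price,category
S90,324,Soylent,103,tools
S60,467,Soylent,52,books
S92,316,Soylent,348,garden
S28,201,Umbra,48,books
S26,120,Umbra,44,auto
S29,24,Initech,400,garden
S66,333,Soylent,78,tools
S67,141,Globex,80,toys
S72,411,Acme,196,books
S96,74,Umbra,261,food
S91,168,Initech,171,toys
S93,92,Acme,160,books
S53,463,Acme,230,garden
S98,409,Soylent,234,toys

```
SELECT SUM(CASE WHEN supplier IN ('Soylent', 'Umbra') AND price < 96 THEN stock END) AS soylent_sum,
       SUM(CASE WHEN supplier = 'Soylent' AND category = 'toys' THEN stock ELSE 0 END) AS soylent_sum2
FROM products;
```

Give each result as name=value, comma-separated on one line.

soylent_sum=1121, soylent_sum2=409

[soylent_sum: supplier IN ('Soylent', 'Umbra') AND price < 96]
sku=S90: ✗
sku=S60: ✓ → 467
sku=S92: ✗
sku=S28: ✓ → 201
sku=S26: ✓ → 120
sku=S29: ✗
sku=S66: ✓ → 333
sku=S67: ✗
sku=S72: ✗
sku=S96: ✗
sku=S91: ✗
sku=S93: ✗
sku=S53: ✗
sku=S98: ✗
soylent_sum = 467 + 201 + 120 + 333 = 1121
—
[soylent_sum2: supplier = 'Soylent' AND category = 'toys']
sku=S90: ✗
sku=S60: ✗
sku=S92: ✗
sku=S28: ✗
sku=S26: ✗
sku=S29: ✗
sku=S66: ✗
sku=S67: ✗
sku=S72: ✗
sku=S96: ✗
sku=S91: ✗
sku=S93: ✗
sku=S53: ✗
sku=S98: ✓ → 409
soylent_sum2 = 409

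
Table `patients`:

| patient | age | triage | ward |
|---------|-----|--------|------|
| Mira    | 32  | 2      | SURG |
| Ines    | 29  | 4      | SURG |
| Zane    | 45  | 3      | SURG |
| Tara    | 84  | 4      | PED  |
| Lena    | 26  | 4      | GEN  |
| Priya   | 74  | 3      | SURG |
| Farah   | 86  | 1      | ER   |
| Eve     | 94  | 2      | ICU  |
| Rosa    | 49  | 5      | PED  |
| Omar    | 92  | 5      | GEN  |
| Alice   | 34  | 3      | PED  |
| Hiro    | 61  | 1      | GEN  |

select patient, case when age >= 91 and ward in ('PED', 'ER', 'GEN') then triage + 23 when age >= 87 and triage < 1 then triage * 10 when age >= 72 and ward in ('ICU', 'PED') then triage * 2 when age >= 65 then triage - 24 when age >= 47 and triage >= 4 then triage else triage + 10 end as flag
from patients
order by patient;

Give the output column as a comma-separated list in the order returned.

13, 4, -23, 11, 14, 14, 12, 28, -21, 5, 8, 13

patient=Alice: ELSE → 13
patient=Eve: age >= 72 and ward in ('ICU', 'PED') → 4
patient=Farah: age >= 65 → -23
patient=Hiro: ELSE → 11
patient=Ines: ELSE → 14
patient=Lena: ELSE → 14
patient=Mira: ELSE → 12
patient=Omar: age >= 91 and ward in ('PED', 'ER', 'GEN') → 28
patient=Priya: age >= 65 → -21
patient=Rosa: age >= 47 and triage >= 4 → 5
patient=Tara: age >= 72 and ward in ('ICU', 'PED') → 8
patient=Zane: ELSE → 13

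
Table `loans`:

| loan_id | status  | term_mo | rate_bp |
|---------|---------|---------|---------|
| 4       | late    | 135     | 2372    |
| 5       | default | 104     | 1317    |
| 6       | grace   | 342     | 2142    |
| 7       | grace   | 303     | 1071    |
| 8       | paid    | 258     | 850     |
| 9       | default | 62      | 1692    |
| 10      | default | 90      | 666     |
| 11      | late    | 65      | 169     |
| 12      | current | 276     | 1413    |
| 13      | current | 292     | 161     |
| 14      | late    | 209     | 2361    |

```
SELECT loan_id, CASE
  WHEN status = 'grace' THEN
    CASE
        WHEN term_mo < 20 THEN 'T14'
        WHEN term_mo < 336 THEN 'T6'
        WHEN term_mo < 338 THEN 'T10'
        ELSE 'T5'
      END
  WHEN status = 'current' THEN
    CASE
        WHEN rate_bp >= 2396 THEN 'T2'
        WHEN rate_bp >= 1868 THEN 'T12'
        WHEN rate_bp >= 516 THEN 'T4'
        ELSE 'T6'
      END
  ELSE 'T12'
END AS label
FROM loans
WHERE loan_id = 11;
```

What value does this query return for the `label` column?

T12

loan_id = 11: status=late, term_mo=65, rate_bp=169.
status='late' → outer ELSE → T12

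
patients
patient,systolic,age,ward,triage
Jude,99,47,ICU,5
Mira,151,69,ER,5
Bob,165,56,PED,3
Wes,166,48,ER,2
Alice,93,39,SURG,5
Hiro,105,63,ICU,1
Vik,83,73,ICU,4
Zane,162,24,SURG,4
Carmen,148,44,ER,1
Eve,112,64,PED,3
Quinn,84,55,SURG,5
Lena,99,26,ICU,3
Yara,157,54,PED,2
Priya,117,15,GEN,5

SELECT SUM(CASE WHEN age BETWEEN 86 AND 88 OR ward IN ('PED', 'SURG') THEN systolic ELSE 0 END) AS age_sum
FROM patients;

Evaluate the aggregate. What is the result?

773

patient=Jude: ✗
patient=Mira: ✗
patient=Bob: ✓ → 165
patient=Wes: ✗
patient=Alice: ✓ → 93
patient=Hiro: ✗
patient=Vik: ✗
patient=Zane: ✓ → 162
patient=Carmen: ✗
patient=Eve: ✓ → 112
patient=Quinn: ✓ → 84
patient=Lena: ✗
patient=Yara: ✓ → 157
patient=Priya: ✗
age_sum = 165 + 93 + 162 + 112 + 84 + 157 = 773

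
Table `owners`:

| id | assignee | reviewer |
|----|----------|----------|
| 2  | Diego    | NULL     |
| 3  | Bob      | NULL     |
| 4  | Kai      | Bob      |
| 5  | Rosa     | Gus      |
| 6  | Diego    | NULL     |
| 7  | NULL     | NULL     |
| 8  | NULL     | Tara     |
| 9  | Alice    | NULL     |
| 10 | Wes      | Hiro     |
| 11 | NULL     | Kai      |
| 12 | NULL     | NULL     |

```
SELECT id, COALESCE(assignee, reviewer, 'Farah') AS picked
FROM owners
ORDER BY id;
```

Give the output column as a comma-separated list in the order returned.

id=2: assignee=Diego → Diego
id=3: assignee=Bob → Bob
id=4: assignee=Kai → Kai
id=5: assignee=Rosa → Rosa
id=6: assignee=Diego → Diego
id=7: assignee=NULL, reviewer=NULL, → literal Farah → Farah
id=8: assignee=NULL, reviewer=Tara → Tara
id=9: assignee=Alice → Alice
id=10: assignee=Wes → Wes
id=11: assignee=NULL, reviewer=Kai → Kai
id=12: assignee=NULL, reviewer=NULL, → literal Farah → Farah

Diego, Bob, Kai, Rosa, Diego, Farah, Tara, Alice, Wes, Kai, Farah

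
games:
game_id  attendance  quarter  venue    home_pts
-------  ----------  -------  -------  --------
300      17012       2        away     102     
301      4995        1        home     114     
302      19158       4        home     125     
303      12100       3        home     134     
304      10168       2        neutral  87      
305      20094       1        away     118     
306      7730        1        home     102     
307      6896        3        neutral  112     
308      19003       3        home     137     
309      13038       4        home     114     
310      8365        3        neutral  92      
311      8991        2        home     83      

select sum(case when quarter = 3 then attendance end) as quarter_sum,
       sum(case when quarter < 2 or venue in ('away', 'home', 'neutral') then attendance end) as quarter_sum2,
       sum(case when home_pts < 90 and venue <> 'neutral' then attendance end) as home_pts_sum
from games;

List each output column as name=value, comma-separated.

[quarter_sum: quarter = 3]
game_id=300: ✗
game_id=301: ✗
game_id=302: ✗
game_id=303: ✓ → 12100
game_id=304: ✗
game_id=305: ✗
game_id=306: ✗
game_id=307: ✓ → 6896
game_id=308: ✓ → 19003
game_id=309: ✗
game_id=310: ✓ → 8365
game_id=311: ✗
quarter_sum = 12100 + 6896 + 19003 + 8365 = 46364
—
[quarter_sum2: quarter < 2 or venue in ('away', 'home', 'neutral')]
game_id=300: ✓ → 17012
game_id=301: ✓ → 4995
game_id=302: ✓ → 19158
game_id=303: ✓ → 12100
game_id=304: ✓ → 10168
game_id=305: ✓ → 20094
game_id=306: ✓ → 7730
game_id=307: ✓ → 6896
game_id=308: ✓ → 19003
game_id=309: ✓ → 13038
game_id=310: ✓ → 8365
game_id=311: ✓ → 8991
quarter_sum2 = 17012 + 4995 + 19158 + 12100 + 10168 + 20094 + 7730 + 6896 + 19003 + 13038 + 8365 + 8991 = 147550
—
[home_pts_sum: home_pts < 90 and venue <> 'neutral']
game_id=300: ✗
game_id=301: ✗
game_id=302: ✗
game_id=303: ✗
game_id=304: ✗
game_id=305: ✗
game_id=306: ✗
game_id=307: ✗
game_id=308: ✗
game_id=309: ✗
game_id=310: ✗
game_id=311: ✓ → 8991
home_pts_sum = 8991

quarter_sum=46364, quarter_sum2=147550, home_pts_sum=8991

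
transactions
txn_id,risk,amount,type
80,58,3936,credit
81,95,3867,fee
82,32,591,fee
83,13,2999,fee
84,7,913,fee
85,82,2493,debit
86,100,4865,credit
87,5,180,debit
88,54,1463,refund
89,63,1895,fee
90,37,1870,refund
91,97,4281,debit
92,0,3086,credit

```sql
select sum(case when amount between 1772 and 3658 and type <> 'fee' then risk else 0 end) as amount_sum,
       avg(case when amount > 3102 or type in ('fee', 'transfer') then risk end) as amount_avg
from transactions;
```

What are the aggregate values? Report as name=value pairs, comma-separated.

amount_sum=119, amount_avg=58.125

[amount_sum: amount between 1772 and 3658 and type <> 'fee']
txn_id=80: ✗
txn_id=81: ✗
txn_id=82: ✗
txn_id=83: ✗
txn_id=84: ✗
txn_id=85: ✓ → 82
txn_id=86: ✗
txn_id=87: ✗
txn_id=88: ✗
txn_id=89: ✗
txn_id=90: ✓ → 37
txn_id=91: ✗
txn_id=92: ✓ → 0
amount_sum = 82 + 37 = 119
—
[amount_avg: amount > 3102 or type in ('fee', 'transfer')]
txn_id=80: ✓ → 58
txn_id=81: ✓ → 95
txn_id=82: ✓ → 32
txn_id=83: ✓ → 13
txn_id=84: ✓ → 7
txn_id=85: ✗
txn_id=86: ✓ → 100
txn_id=87: ✗
txn_id=88: ✗
txn_id=89: ✓ → 63
txn_id=90: ✗
txn_id=91: ✓ → 97
txn_id=92: ✗
amount_avg = (58 + 95 + 32 + 13 + 7 + 100 + 63 + 97) / 8 = 58.125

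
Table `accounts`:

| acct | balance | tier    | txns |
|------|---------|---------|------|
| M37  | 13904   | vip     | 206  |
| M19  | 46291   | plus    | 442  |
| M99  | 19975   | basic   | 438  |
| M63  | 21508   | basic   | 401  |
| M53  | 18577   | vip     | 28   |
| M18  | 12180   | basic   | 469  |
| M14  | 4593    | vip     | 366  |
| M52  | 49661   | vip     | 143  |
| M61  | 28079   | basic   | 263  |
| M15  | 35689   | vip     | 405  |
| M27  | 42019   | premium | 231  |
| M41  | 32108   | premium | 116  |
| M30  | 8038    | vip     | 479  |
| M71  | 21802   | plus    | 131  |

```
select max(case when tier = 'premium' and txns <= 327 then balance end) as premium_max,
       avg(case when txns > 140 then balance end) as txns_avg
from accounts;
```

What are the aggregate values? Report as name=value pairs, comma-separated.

[premium_max: tier = 'premium' and txns <= 327]
acct=M37: ✗
acct=M19: ✗
acct=M99: ✗
acct=M63: ✗
acct=M53: ✗
acct=M18: ✗
acct=M14: ✗
acct=M52: ✗
acct=M61: ✗
acct=M15: ✗
acct=M27: ✓ → 42019
acct=M41: ✓ → 32108
acct=M30: ✗
acct=M71: ✗
premium_max = MAX(42019, 32108) = 42019
—
[txns_avg: txns > 140]
acct=M37: ✓ → 13904
acct=M19: ✓ → 46291
acct=M99: ✓ → 19975
acct=M63: ✓ → 21508
acct=M53: ✗
acct=M18: ✓ → 12180
acct=M14: ✓ → 4593
acct=M52: ✓ → 49661
acct=M61: ✓ → 28079
acct=M15: ✓ → 35689
acct=M27: ✓ → 42019
acct=M41: ✗
acct=M30: ✓ → 8038
acct=M71: ✗
txns_avg = (13904 + 46291 + 19975 + 21508 + 12180 + 4593 + 49661 + 28079 + 35689 + 42019 + 8038) / 11 = 25630.6363636364

premium_max=42019, txns_avg=25630.6363636364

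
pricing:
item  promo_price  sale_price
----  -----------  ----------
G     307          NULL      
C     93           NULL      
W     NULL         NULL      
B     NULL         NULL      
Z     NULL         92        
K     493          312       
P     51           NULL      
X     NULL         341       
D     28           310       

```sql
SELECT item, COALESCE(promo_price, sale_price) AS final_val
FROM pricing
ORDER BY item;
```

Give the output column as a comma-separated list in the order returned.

NULL, 93, 28, 307, 493, 51, NULL, 341, 92

item=B: promo_price=NULL, sale_price=NULL (all NULL) → NULL
item=C: promo_price=93 → 93
item=D: promo_price=28 → 28
item=G: promo_price=307 → 307
item=K: promo_price=493 → 493
item=P: promo_price=51 → 51
item=W: promo_price=NULL, sale_price=NULL (all NULL) → NULL
item=X: promo_price=NULL, sale_price=341 → 341
item=Z: promo_price=NULL, sale_price=92 → 92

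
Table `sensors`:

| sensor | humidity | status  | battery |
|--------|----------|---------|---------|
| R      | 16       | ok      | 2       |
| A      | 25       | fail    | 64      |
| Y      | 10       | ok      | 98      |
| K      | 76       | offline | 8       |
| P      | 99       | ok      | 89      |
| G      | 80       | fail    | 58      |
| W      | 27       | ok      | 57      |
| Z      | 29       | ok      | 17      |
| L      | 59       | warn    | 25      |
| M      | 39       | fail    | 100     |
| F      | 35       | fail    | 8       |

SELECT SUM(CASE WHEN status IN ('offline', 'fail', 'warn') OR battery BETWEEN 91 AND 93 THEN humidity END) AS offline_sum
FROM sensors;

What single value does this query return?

sensor=R: ✗
sensor=A: ✓ → 25
sensor=Y: ✗
sensor=K: ✓ → 76
sensor=P: ✗
sensor=G: ✓ → 80
sensor=W: ✗
sensor=Z: ✗
sensor=L: ✓ → 59
sensor=M: ✓ → 39
sensor=F: ✓ → 35
offline_sum = 25 + 76 + 80 + 59 + 39 + 35 = 314

314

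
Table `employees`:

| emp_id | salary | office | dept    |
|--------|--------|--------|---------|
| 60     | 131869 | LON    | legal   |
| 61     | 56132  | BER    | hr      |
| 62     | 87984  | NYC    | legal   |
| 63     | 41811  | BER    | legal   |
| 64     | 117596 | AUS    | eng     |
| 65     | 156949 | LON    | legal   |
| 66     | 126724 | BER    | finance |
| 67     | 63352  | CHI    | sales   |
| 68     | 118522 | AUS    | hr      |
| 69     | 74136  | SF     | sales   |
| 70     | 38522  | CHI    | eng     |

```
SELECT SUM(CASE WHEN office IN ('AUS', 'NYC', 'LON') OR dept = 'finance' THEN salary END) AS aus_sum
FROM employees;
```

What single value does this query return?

739644

emp_id=60: ✓ → 131869
emp_id=61: ✗
emp_id=62: ✓ → 87984
emp_id=63: ✗
emp_id=64: ✓ → 117596
emp_id=65: ✓ → 156949
emp_id=66: ✓ → 126724
emp_id=67: ✗
emp_id=68: ✓ → 118522
emp_id=69: ✗
emp_id=70: ✗
aus_sum = 131869 + 87984 + 117596 + 156949 + 126724 + 118522 = 739644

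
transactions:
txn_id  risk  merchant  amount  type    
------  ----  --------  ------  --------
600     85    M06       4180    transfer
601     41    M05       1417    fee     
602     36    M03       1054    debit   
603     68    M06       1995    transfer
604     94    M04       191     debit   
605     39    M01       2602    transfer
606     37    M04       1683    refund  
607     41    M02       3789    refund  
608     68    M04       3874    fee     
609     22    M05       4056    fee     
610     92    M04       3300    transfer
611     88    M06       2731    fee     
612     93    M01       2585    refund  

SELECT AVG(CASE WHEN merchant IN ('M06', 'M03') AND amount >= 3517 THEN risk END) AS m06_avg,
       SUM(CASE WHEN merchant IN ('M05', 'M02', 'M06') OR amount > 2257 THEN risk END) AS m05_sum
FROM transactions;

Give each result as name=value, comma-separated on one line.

[m06_avg: merchant IN ('M06', 'M03') AND amount >= 3517]
txn_id=600: ✓ → 85
txn_id=601: ✗
txn_id=602: ✗
txn_id=603: ✗
txn_id=604: ✗
txn_id=605: ✗
txn_id=606: ✗
txn_id=607: ✗
txn_id=608: ✗
txn_id=609: ✗
txn_id=610: ✗
txn_id=611: ✗
txn_id=612: ✗
m06_avg = 85
—
[m05_sum: merchant IN ('M05', 'M02', 'M06') OR amount > 2257]
txn_id=600: ✓ → 85
txn_id=601: ✓ → 41
txn_id=602: ✗
txn_id=603: ✓ → 68
txn_id=604: ✗
txn_id=605: ✓ → 39
txn_id=606: ✗
txn_id=607: ✓ → 41
txn_id=608: ✓ → 68
txn_id=609: ✓ → 22
txn_id=610: ✓ → 92
txn_id=611: ✓ → 88
txn_id=612: ✓ → 93
m05_sum = 85 + 41 + 68 + 39 + 41 + 68 + 22 + 92 + 88 + 93 = 637

m06_avg=85, m05_sum=637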